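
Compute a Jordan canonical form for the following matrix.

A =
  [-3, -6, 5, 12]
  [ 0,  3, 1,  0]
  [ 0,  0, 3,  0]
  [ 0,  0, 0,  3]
J_1(-3) ⊕ J_2(3) ⊕ J_1(3)

The characteristic polynomial is
  det(x·I − A) = x^4 - 6*x^3 + 54*x - 81 = (x - 3)^3*(x + 3)

Eigenvalues and multiplicities (the geometric multiplicity of λ is n − rank(A − λI), which equals the number of Jordan blocks for λ):
  λ = -3: algebraic multiplicity = 1, geometric multiplicity = 1
  λ = 3: algebraic multiplicity = 3, geometric multiplicity = 2

Determining the block sizes for each eigenvalue:
  λ = -3: one block (gm = 1), so the single block has size am = 1 → block sizes [1]
  λ = 3: 2 blocks summing to 3 forces exactly one block of size 2 and the rest size 1 → block sizes [2, 1]

Assembling the blocks gives a Jordan form
J =
  [-3, 0, 0, 0]
  [ 0, 3, 1, 0]
  [ 0, 0, 3, 0]
  [ 0, 0, 0, 3]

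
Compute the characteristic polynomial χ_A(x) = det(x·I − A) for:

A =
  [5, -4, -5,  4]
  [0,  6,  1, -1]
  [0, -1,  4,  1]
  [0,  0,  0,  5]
x^4 - 20*x^3 + 150*x^2 - 500*x + 625

Expanding det(x·I − A) (e.g. by cofactor expansion or by noting that A is similar to its Jordan form J, which has the same characteristic polynomial as A) gives
  χ_A(x) = x^4 - 20*x^3 + 150*x^2 - 500*x + 625
which factors as (x - 5)^4. The eigenvalues (with algebraic multiplicities) are λ = 5 with multiplicity 4.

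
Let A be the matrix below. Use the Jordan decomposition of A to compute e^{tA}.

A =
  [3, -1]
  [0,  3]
e^{tA} =
  [exp(3*t), -t*exp(3*t)]
  [0, exp(3*t)]

Strategy: write A = P · J · P⁻¹ where J is a Jordan canonical form, so e^{tA} = P · e^{tJ} · P⁻¹, and e^{tJ} can be computed block-by-block.

A has Jordan form
J =
  [3, 1]
  [0, 3]
(up to reordering of blocks).

Per-block formulas:
  For a 2×2 Jordan block J_2(3): exp(t · J_2(3)) = e^(3t)·(I + t·N), where N is the 2×2 nilpotent shift.

After assembling e^{tJ} and conjugating by P, we get:

e^{tA} =
  [exp(3*t), -t*exp(3*t)]
  [0, exp(3*t)]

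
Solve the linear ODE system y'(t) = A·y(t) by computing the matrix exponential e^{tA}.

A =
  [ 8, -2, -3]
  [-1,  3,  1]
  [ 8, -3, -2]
e^{tA} =
  [3*t^2*exp(3*t)/2 + 5*t*exp(3*t) + exp(3*t), -t^2*exp(3*t)/2 - 2*t*exp(3*t), -t^2*exp(3*t) - 3*t*exp(3*t)]
  [3*t^2*exp(3*t)/2 - t*exp(3*t), -t^2*exp(3*t)/2 + exp(3*t), -t^2*exp(3*t) + t*exp(3*t)]
  [3*t^2*exp(3*t)/2 + 8*t*exp(3*t), -t^2*exp(3*t)/2 - 3*t*exp(3*t), -t^2*exp(3*t) - 5*t*exp(3*t) + exp(3*t)]

Strategy: write A = P · J · P⁻¹ where J is a Jordan canonical form, so e^{tA} = P · e^{tJ} · P⁻¹, and e^{tJ} can be computed block-by-block.

A has Jordan form
J =
  [3, 1, 0]
  [0, 3, 1]
  [0, 0, 3]
(up to reordering of blocks).

Per-block formulas:
  For a 3×3 Jordan block J_3(3): exp(t · J_3(3)) = e^(3t)·(I + t·N + (t^2/2)·N^2), where N is the 3×3 nilpotent shift.

After assembling e^{tJ} and conjugating by P, we get:

e^{tA} =
  [3*t^2*exp(3*t)/2 + 5*t*exp(3*t) + exp(3*t), -t^2*exp(3*t)/2 - 2*t*exp(3*t), -t^2*exp(3*t) - 3*t*exp(3*t)]
  [3*t^2*exp(3*t)/2 - t*exp(3*t), -t^2*exp(3*t)/2 + exp(3*t), -t^2*exp(3*t) + t*exp(3*t)]
  [3*t^2*exp(3*t)/2 + 8*t*exp(3*t), -t^2*exp(3*t)/2 - 3*t*exp(3*t), -t^2*exp(3*t) - 5*t*exp(3*t) + exp(3*t)]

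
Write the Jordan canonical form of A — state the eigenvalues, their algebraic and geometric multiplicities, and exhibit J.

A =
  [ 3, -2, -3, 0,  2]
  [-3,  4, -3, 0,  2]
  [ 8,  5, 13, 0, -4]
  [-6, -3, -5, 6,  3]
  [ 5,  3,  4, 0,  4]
J_3(6) ⊕ J_2(6)

The characteristic polynomial is
  det(x·I − A) = x^5 - 30*x^4 + 360*x^3 - 2160*x^2 + 6480*x - 7776 = (x - 6)^5

Eigenvalues and multiplicities (the geometric multiplicity of λ is n − rank(A − λI), which equals the number of Jordan blocks for λ):
  λ = 6: algebraic multiplicity = 5, geometric multiplicity = 2

Determining the block sizes for each eigenvalue:
  λ = 6: with am = 5 and gm = 2, the partition is not yet determined (e.g. several partitions of 5 into 2 parts exist). Let N = A − (6)·I. Computing rank(N^1) = 3, rank(N^2) = 1, rank(N^3) = 0; the number of blocks of size ≥ j is rank(N^{j−1}) − rank(N^j), giving [2, 2, 1]. So we have 1 block(s) of size 3, 1 block(s) of size 2 → block sizes [3, 2]

Assembling the blocks gives a Jordan form
J =
  [6, 1, 0, 0, 0]
  [0, 6, 1, 0, 0]
  [0, 0, 6, 0, 0]
  [0, 0, 0, 6, 1]
  [0, 0, 0, 0, 6]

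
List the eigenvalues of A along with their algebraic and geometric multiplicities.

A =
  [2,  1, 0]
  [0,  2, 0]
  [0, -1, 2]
λ = 2: alg = 3, geom = 2

Step 1 — factor the characteristic polynomial to read off the algebraic multiplicities:
  χ_A(x) = (x - 2)^3

Step 2 — compute geometric multiplicities via the rank-nullity identity g(λ) = n − rank(A − λI):
  rank(A − (2)·I) = 1, so dim ker(A − (2)·I) = n − 1 = 2

Summary:
  λ = 2: algebraic multiplicity = 3, geometric multiplicity = 2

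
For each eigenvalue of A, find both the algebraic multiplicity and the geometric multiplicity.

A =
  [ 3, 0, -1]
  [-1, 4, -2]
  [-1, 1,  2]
λ = 3: alg = 3, geom = 1

Step 1 — factor the characteristic polynomial to read off the algebraic multiplicities:
  χ_A(x) = (x - 3)^3

Step 2 — compute geometric multiplicities via the rank-nullity identity g(λ) = n − rank(A − λI):
  rank(A − (3)·I) = 2, so dim ker(A − (3)·I) = n − 2 = 1

Summary:
  λ = 3: algebraic multiplicity = 3, geometric multiplicity = 1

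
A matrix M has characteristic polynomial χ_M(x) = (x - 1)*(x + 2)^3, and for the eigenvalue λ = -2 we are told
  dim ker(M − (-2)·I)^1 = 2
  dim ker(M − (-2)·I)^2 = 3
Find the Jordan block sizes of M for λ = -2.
Block sizes for λ = -2: [2, 1]

From the dimensions of kernels of powers, the number of Jordan blocks of size at least j is d_j − d_{j−1} where d_j = dim ker(N^j) (with d_0 = 0). Computing the differences gives [2, 1].
The number of blocks of size exactly k is (#blocks of size ≥ k) − (#blocks of size ≥ k + 1), so the partition is: 1 block(s) of size 1, 1 block(s) of size 2.
In nonincreasing order the block sizes are [2, 1].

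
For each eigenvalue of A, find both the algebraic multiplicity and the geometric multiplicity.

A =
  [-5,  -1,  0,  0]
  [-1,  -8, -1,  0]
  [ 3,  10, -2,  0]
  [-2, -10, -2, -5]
λ = -5: alg = 4, geom = 2

Step 1 — factor the characteristic polynomial to read off the algebraic multiplicities:
  χ_A(x) = (x + 5)^4

Step 2 — compute geometric multiplicities via the rank-nullity identity g(λ) = n − rank(A − λI):
  rank(A − (-5)·I) = 2, so dim ker(A − (-5)·I) = n − 2 = 2

Summary:
  λ = -5: algebraic multiplicity = 4, geometric multiplicity = 2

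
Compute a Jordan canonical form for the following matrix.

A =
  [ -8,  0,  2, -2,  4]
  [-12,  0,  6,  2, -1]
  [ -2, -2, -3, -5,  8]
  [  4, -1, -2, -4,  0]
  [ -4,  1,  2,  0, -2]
J_1(-4) ⊕ J_1(-4) ⊕ J_3(-3)

The characteristic polynomial is
  det(x·I − A) = x^5 + 17*x^4 + 115*x^3 + 387*x^2 + 648*x + 432 = (x + 3)^3*(x + 4)^2

Eigenvalues and multiplicities (the geometric multiplicity of λ is n − rank(A − λI), which equals the number of Jordan blocks for λ):
  λ = -4: algebraic multiplicity = 2, geometric multiplicity = 2
  λ = -3: algebraic multiplicity = 3, geometric multiplicity = 1

Determining the block sizes for each eigenvalue:
  λ = -4: gm = am = 2, so every block has size 1 → block sizes [1, 1]
  λ = -3: one block (gm = 1), so the single block has size am = 3 → block sizes [3]

Assembling the blocks gives a Jordan form
J =
  [-4,  0,  0,  0,  0]
  [ 0, -4,  0,  0,  0]
  [ 0,  0, -3,  1,  0]
  [ 0,  0,  0, -3,  1]
  [ 0,  0,  0,  0, -3]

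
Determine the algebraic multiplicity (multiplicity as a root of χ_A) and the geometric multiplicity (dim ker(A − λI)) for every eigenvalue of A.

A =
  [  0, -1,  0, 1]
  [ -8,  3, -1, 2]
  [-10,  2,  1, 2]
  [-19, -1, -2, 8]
λ = 3: alg = 4, geom = 2

Step 1 — factor the characteristic polynomial to read off the algebraic multiplicities:
  χ_A(x) = (x - 3)^4

Step 2 — compute geometric multiplicities via the rank-nullity identity g(λ) = n − rank(A − λI):
  rank(A − (3)·I) = 2, so dim ker(A − (3)·I) = n − 2 = 2

Summary:
  λ = 3: algebraic multiplicity = 4, geometric multiplicity = 2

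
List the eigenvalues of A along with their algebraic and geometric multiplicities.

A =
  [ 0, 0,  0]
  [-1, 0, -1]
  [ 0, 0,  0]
λ = 0: alg = 3, geom = 2

Step 1 — factor the characteristic polynomial to read off the algebraic multiplicities:
  χ_A(x) = x^3

Step 2 — compute geometric multiplicities via the rank-nullity identity g(λ) = n − rank(A − λI):
  rank(A − (0)·I) = 1, so dim ker(A − (0)·I) = n − 1 = 2

Summary:
  λ = 0: algebraic multiplicity = 3, geometric multiplicity = 2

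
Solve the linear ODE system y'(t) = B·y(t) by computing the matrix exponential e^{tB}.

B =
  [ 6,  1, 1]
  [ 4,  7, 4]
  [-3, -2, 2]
e^{tB} =
  [t^2*exp(5*t) + t*exp(5*t) + exp(5*t), t^2*exp(5*t)/2 + t*exp(5*t), t^2*exp(5*t) + t*exp(5*t)]
  [4*t*exp(5*t), 2*t*exp(5*t) + exp(5*t), 4*t*exp(5*t)]
  [-t^2*exp(5*t) - 3*t*exp(5*t), -t^2*exp(5*t)/2 - 2*t*exp(5*t), -t^2*exp(5*t) - 3*t*exp(5*t) + exp(5*t)]

Strategy: write B = P · J · P⁻¹ where J is a Jordan canonical form, so e^{tB} = P · e^{tJ} · P⁻¹, and e^{tJ} can be computed block-by-block.

B has Jordan form
J =
  [5, 1, 0]
  [0, 5, 1]
  [0, 0, 5]
(up to reordering of blocks).

Per-block formulas:
  For a 3×3 Jordan block J_3(5): exp(t · J_3(5)) = e^(5t)·(I + t·N + (t^2/2)·N^2), where N is the 3×3 nilpotent shift.

After assembling e^{tJ} and conjugating by P, we get:

e^{tB} =
  [t^2*exp(5*t) + t*exp(5*t) + exp(5*t), t^2*exp(5*t)/2 + t*exp(5*t), t^2*exp(5*t) + t*exp(5*t)]
  [4*t*exp(5*t), 2*t*exp(5*t) + exp(5*t), 4*t*exp(5*t)]
  [-t^2*exp(5*t) - 3*t*exp(5*t), -t^2*exp(5*t)/2 - 2*t*exp(5*t), -t^2*exp(5*t) - 3*t*exp(5*t) + exp(5*t)]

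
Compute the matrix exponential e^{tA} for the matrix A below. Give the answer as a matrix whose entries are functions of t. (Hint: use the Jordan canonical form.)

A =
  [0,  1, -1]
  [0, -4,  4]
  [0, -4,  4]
e^{tA} =
  [1, t, -t]
  [0, 1 - 4*t, 4*t]
  [0, -4*t, 4*t + 1]

Strategy: write A = P · J · P⁻¹ where J is a Jordan canonical form, so e^{tA} = P · e^{tJ} · P⁻¹, and e^{tJ} can be computed block-by-block.

A has Jordan form
J =
  [0, 1, 0]
  [0, 0, 0]
  [0, 0, 0]
(up to reordering of blocks).

Per-block formulas:
  For a 2×2 Jordan block J_2(0): exp(t · J_2(0)) = e^(0t)·(I + t·N), where N is the 2×2 nilpotent shift.
  For a 1×1 block at λ = 0: exp(t · [0]) = [e^(0t)].

After assembling e^{tJ} and conjugating by P, we get:

e^{tA} =
  [1, t, -t]
  [0, 1 - 4*t, 4*t]
  [0, -4*t, 4*t + 1]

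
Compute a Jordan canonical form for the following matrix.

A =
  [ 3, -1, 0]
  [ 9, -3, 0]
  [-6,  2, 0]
J_2(0) ⊕ J_1(0)

The characteristic polynomial is
  det(x·I − A) = x^3

Eigenvalues and multiplicities (the geometric multiplicity of λ is n − rank(A − λI), which equals the number of Jordan blocks for λ):
  λ = 0: algebraic multiplicity = 3, geometric multiplicity = 2

Determining the block sizes for each eigenvalue:
  λ = 0: 2 blocks summing to 3 forces exactly one block of size 2 and the rest size 1 → block sizes [2, 1]

Assembling the blocks gives a Jordan form
J =
  [0, 1, 0]
  [0, 0, 0]
  [0, 0, 0]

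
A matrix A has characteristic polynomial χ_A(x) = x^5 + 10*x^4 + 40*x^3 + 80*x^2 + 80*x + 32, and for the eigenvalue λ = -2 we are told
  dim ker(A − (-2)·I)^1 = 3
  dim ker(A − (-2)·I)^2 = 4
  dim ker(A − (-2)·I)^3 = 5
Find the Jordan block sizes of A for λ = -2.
Block sizes for λ = -2: [3, 1, 1]

From the dimensions of kernels of powers, the number of Jordan blocks of size at least j is d_j − d_{j−1} where d_j = dim ker(N^j) (with d_0 = 0). Computing the differences gives [3, 1, 1].
The number of blocks of size exactly k is (#blocks of size ≥ k) − (#blocks of size ≥ k + 1), so the partition is: 2 block(s) of size 1, 1 block(s) of size 3.
In nonincreasing order the block sizes are [3, 1, 1].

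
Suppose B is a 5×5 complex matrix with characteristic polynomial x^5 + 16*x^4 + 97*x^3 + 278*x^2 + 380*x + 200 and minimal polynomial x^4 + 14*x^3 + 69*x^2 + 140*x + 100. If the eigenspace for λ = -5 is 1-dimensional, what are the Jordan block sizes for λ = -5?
Block sizes for λ = -5: [2]

Step 1 — from the characteristic polynomial, algebraic multiplicity of λ = -5 is 2. From dim ker(B − (-5)·I) = 1, there are exactly 1 Jordan blocks for λ = -5.
Step 2 — from the minimal polynomial, the factor (x + 5)^2 tells us the largest block for λ = -5 has size 2.
Step 3 — with total size 2, 1 blocks, and largest block 2, the block sizes (in nonincreasing order) are [2].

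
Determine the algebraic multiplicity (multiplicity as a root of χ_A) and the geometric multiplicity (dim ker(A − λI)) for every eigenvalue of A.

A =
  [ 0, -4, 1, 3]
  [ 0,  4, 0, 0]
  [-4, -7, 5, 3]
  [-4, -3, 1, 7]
λ = 4: alg = 4, geom = 2

Step 1 — factor the characteristic polynomial to read off the algebraic multiplicities:
  χ_A(x) = (x - 4)^4

Step 2 — compute geometric multiplicities via the rank-nullity identity g(λ) = n − rank(A − λI):
  rank(A − (4)·I) = 2, so dim ker(A − (4)·I) = n − 2 = 2

Summary:
  λ = 4: algebraic multiplicity = 4, geometric multiplicity = 2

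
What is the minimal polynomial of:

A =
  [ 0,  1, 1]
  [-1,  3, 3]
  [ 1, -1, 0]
x^3 - 3*x^2 + 3*x - 1

The characteristic polynomial is χ_A(x) = (x - 1)^3, so the eigenvalues are known. The minimal polynomial is
  m_A(x) = Π_λ (x − λ)^{k_λ}
where k_λ is the size of the *largest* Jordan block for λ (equivalently, the smallest k with (A − λI)^k v = 0 for every generalised eigenvector v of λ).

  λ = 1: largest Jordan block has size 3, contributing (x − 1)^3

So m_A(x) = (x - 1)^3 = x^3 - 3*x^2 + 3*x - 1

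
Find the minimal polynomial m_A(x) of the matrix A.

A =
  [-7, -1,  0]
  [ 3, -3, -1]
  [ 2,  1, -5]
x^3 + 15*x^2 + 75*x + 125

The characteristic polynomial is χ_A(x) = (x + 5)^3, so the eigenvalues are known. The minimal polynomial is
  m_A(x) = Π_λ (x − λ)^{k_λ}
where k_λ is the size of the *largest* Jordan block for λ (equivalently, the smallest k with (A − λI)^k v = 0 for every generalised eigenvector v of λ).

  λ = -5: largest Jordan block has size 3, contributing (x + 5)^3

So m_A(x) = (x + 5)^3 = x^3 + 15*x^2 + 75*x + 125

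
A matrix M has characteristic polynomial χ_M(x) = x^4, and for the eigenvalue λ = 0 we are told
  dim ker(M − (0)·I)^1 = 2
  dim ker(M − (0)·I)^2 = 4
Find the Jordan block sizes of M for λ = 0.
Block sizes for λ = 0: [2, 2]

From the dimensions of kernels of powers, the number of Jordan blocks of size at least j is d_j − d_{j−1} where d_j = dim ker(N^j) (with d_0 = 0). Computing the differences gives [2, 2].
The number of blocks of size exactly k is (#blocks of size ≥ k) − (#blocks of size ≥ k + 1), so the partition is: 2 block(s) of size 2.
In nonincreasing order the block sizes are [2, 2].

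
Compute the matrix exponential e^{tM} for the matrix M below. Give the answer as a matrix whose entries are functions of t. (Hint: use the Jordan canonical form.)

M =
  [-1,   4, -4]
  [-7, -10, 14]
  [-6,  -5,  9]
e^{tM} =
  [2*t*exp(-3*t) + exp(-3*t), 4*t*exp(-3*t), -4*t*exp(-3*t)]
  [-exp(4*t) + exp(-3*t), -exp(4*t) + 2*exp(-3*t), 2*exp(4*t) - 2*exp(-3*t)]
  [t*exp(-3*t) - exp(4*t) + exp(-3*t), 2*t*exp(-3*t) - exp(4*t) + exp(-3*t), -2*t*exp(-3*t) + 2*exp(4*t) - exp(-3*t)]

Strategy: write M = P · J · P⁻¹ where J is a Jordan canonical form, so e^{tM} = P · e^{tJ} · P⁻¹, and e^{tJ} can be computed block-by-block.

M has Jordan form
J =
  [-3,  1, 0]
  [ 0, -3, 0]
  [ 0,  0, 4]
(up to reordering of blocks).

Per-block formulas:
  For a 1×1 block at λ = 4: exp(t · [4]) = [e^(4t)].
  For a 2×2 Jordan block J_2(-3): exp(t · J_2(-3)) = e^(-3t)·(I + t·N), where N is the 2×2 nilpotent shift.

After assembling e^{tJ} and conjugating by P, we get:

e^{tM} =
  [2*t*exp(-3*t) + exp(-3*t), 4*t*exp(-3*t), -4*t*exp(-3*t)]
  [-exp(4*t) + exp(-3*t), -exp(4*t) + 2*exp(-3*t), 2*exp(4*t) - 2*exp(-3*t)]
  [t*exp(-3*t) - exp(4*t) + exp(-3*t), 2*t*exp(-3*t) - exp(4*t) + exp(-3*t), -2*t*exp(-3*t) + 2*exp(4*t) - exp(-3*t)]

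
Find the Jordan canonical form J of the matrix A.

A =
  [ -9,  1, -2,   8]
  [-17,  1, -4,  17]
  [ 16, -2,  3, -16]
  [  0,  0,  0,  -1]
J_2(-2) ⊕ J_1(-1) ⊕ J_1(-1)

The characteristic polynomial is
  det(x·I − A) = x^4 + 6*x^3 + 13*x^2 + 12*x + 4 = (x + 1)^2*(x + 2)^2

Eigenvalues and multiplicities (the geometric multiplicity of λ is n − rank(A − λI), which equals the number of Jordan blocks for λ):
  λ = -2: algebraic multiplicity = 2, geometric multiplicity = 1
  λ = -1: algebraic multiplicity = 2, geometric multiplicity = 2

Determining the block sizes for each eigenvalue:
  λ = -2: one block (gm = 1), so the single block has size am = 2 → block sizes [2]
  λ = -1: gm = am = 2, so every block has size 1 → block sizes [1, 1]

Assembling the blocks gives a Jordan form
J =
  [-2,  1,  0,  0]
  [ 0, -2,  0,  0]
  [ 0,  0, -1,  0]
  [ 0,  0,  0, -1]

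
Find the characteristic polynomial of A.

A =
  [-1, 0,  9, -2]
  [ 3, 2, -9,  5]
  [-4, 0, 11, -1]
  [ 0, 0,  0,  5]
x^4 - 17*x^3 + 105*x^2 - 275*x + 250

Expanding det(x·I − A) (e.g. by cofactor expansion or by noting that A is similar to its Jordan form J, which has the same characteristic polynomial as A) gives
  χ_A(x) = x^4 - 17*x^3 + 105*x^2 - 275*x + 250
which factors as (x - 5)^3*(x - 2). The eigenvalues (with algebraic multiplicities) are λ = 2 with multiplicity 1, λ = 5 with multiplicity 3.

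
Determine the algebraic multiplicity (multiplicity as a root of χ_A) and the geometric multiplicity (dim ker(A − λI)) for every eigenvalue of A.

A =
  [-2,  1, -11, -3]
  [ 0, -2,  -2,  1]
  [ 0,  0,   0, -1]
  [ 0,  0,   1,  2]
λ = -2: alg = 2, geom = 1; λ = 1: alg = 2, geom = 1

Step 1 — factor the characteristic polynomial to read off the algebraic multiplicities:
  χ_A(x) = (x - 1)^2*(x + 2)^2

Step 2 — compute geometric multiplicities via the rank-nullity identity g(λ) = n − rank(A − λI):
  rank(A − (-2)·I) = 3, so dim ker(A − (-2)·I) = n − 3 = 1
  rank(A − (1)·I) = 3, so dim ker(A − (1)·I) = n − 3 = 1

Summary:
  λ = -2: algebraic multiplicity = 2, geometric multiplicity = 1
  λ = 1: algebraic multiplicity = 2, geometric multiplicity = 1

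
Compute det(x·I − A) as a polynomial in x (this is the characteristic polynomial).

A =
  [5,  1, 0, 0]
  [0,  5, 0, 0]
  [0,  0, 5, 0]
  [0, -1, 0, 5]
x^4 - 20*x^3 + 150*x^2 - 500*x + 625

Expanding det(x·I − A) (e.g. by cofactor expansion or by noting that A is similar to its Jordan form J, which has the same characteristic polynomial as A) gives
  χ_A(x) = x^4 - 20*x^3 + 150*x^2 - 500*x + 625
which factors as (x - 5)^4. The eigenvalues (with algebraic multiplicities) are λ = 5 with multiplicity 4.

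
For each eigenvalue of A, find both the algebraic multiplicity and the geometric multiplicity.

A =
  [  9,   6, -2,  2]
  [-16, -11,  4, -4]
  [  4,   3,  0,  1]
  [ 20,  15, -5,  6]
λ = 1: alg = 4, geom = 3

Step 1 — factor the characteristic polynomial to read off the algebraic multiplicities:
  χ_A(x) = (x - 1)^4

Step 2 — compute geometric multiplicities via the rank-nullity identity g(λ) = n − rank(A − λI):
  rank(A − (1)·I) = 1, so dim ker(A − (1)·I) = n − 1 = 3

Summary:
  λ = 1: algebraic multiplicity = 4, geometric multiplicity = 3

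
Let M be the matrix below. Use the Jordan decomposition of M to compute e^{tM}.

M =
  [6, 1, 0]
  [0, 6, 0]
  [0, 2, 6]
e^{tM} =
  [exp(6*t), t*exp(6*t), 0]
  [0, exp(6*t), 0]
  [0, 2*t*exp(6*t), exp(6*t)]

Strategy: write M = P · J · P⁻¹ where J is a Jordan canonical form, so e^{tM} = P · e^{tJ} · P⁻¹, and e^{tJ} can be computed block-by-block.

M has Jordan form
J =
  [6, 1, 0]
  [0, 6, 0]
  [0, 0, 6]
(up to reordering of blocks).

Per-block formulas:
  For a 1×1 block at λ = 6: exp(t · [6]) = [e^(6t)].
  For a 2×2 Jordan block J_2(6): exp(t · J_2(6)) = e^(6t)·(I + t·N), where N is the 2×2 nilpotent shift.

After assembling e^{tJ} and conjugating by P, we get:

e^{tM} =
  [exp(6*t), t*exp(6*t), 0]
  [0, exp(6*t), 0]
  [0, 2*t*exp(6*t), exp(6*t)]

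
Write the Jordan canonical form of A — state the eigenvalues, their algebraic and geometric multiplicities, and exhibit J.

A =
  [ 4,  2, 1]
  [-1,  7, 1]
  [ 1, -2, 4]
J_2(5) ⊕ J_1(5)

The characteristic polynomial is
  det(x·I − A) = x^3 - 15*x^2 + 75*x - 125 = (x - 5)^3

Eigenvalues and multiplicities (the geometric multiplicity of λ is n − rank(A − λI), which equals the number of Jordan blocks for λ):
  λ = 5: algebraic multiplicity = 3, geometric multiplicity = 2

Determining the block sizes for each eigenvalue:
  λ = 5: 2 blocks summing to 3 forces exactly one block of size 2 and the rest size 1 → block sizes [2, 1]

Assembling the blocks gives a Jordan form
J =
  [5, 1, 0]
  [0, 5, 0]
  [0, 0, 5]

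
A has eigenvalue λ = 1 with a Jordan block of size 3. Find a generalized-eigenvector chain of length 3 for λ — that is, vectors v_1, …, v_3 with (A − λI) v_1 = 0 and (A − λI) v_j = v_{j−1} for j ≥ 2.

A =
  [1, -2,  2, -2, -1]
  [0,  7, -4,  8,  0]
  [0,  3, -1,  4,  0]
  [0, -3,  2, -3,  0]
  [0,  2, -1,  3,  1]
A Jordan chain for λ = 1 of length 3:
v_1 = (-2, 0, 0, 0, 0)ᵀ
v_2 = (-2, 6, 3, -3, 2)ᵀ
v_3 = (0, 1, 0, 0, 0)ᵀ

Let N = A − (1)·I. We want v_3 with N^3 v_3 = 0 but N^2 v_3 ≠ 0; then v_{j-1} := N · v_j for j = 3, …, 2.

Pick v_3 = (0, 1, 0, 0, 0)ᵀ.
Then v_2 = N · v_3 = (-2, 6, 3, -3, 2)ᵀ.
Then v_1 = N · v_2 = (-2, 0, 0, 0, 0)ᵀ.

Sanity check: (A − (1)·I) v_1 = (0, 0, 0, 0, 0)ᵀ = 0. ✓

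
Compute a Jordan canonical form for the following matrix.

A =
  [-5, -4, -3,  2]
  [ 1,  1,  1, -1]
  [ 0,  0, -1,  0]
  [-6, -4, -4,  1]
J_3(-1) ⊕ J_1(-1)

The characteristic polynomial is
  det(x·I − A) = x^4 + 4*x^3 + 6*x^2 + 4*x + 1 = (x + 1)^4

Eigenvalues and multiplicities (the geometric multiplicity of λ is n − rank(A − λI), which equals the number of Jordan blocks for λ):
  λ = -1: algebraic multiplicity = 4, geometric multiplicity = 2

Determining the block sizes for each eigenvalue:
  λ = -1: with am = 4 and gm = 2, the partition is not yet determined (e.g. several partitions of 4 into 2 parts exist). Let N = A − (-1)·I. Computing rank(N^1) = 2, rank(N^2) = 1, rank(N^3) = 0; the number of blocks of size ≥ j is rank(N^{j−1}) − rank(N^j), giving [2, 1, 1]. So we have 1 block(s) of size 3, 1 block(s) of size 1 → block sizes [3, 1]

Assembling the blocks gives a Jordan form
J =
  [-1,  1,  0,  0]
  [ 0, -1,  1,  0]
  [ 0,  0, -1,  0]
  [ 0,  0,  0, -1]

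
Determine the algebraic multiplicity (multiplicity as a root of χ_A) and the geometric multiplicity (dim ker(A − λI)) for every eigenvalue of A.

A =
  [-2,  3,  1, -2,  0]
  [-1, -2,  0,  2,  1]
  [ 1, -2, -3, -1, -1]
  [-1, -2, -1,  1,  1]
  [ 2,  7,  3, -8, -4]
λ = -2: alg = 5, geom = 2

Step 1 — factor the characteristic polynomial to read off the algebraic multiplicities:
  χ_A(x) = (x + 2)^5

Step 2 — compute geometric multiplicities via the rank-nullity identity g(λ) = n − rank(A − λI):
  rank(A − (-2)·I) = 3, so dim ker(A − (-2)·I) = n − 3 = 2

Summary:
  λ = -2: algebraic multiplicity = 5, geometric multiplicity = 2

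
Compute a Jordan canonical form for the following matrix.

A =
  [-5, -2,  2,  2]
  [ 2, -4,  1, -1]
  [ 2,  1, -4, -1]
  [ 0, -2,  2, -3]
J_1(-5) ⊕ J_1(-5) ⊕ J_2(-3)

The characteristic polynomial is
  det(x·I − A) = x^4 + 16*x^3 + 94*x^2 + 240*x + 225 = (x + 3)^2*(x + 5)^2

Eigenvalues and multiplicities (the geometric multiplicity of λ is n − rank(A − λI), which equals the number of Jordan blocks for λ):
  λ = -5: algebraic multiplicity = 2, geometric multiplicity = 2
  λ = -3: algebraic multiplicity = 2, geometric multiplicity = 1

Determining the block sizes for each eigenvalue:
  λ = -5: gm = am = 2, so every block has size 1 → block sizes [1, 1]
  λ = -3: one block (gm = 1), so the single block has size am = 2 → block sizes [2]

Assembling the blocks gives a Jordan form
J =
  [-5,  0,  0,  0]
  [ 0, -5,  0,  0]
  [ 0,  0, -3,  1]
  [ 0,  0,  0, -3]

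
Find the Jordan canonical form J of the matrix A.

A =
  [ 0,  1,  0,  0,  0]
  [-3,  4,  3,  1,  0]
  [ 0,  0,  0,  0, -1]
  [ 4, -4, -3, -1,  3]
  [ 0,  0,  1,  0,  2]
J_3(1) ⊕ J_2(1)

The characteristic polynomial is
  det(x·I − A) = x^5 - 5*x^4 + 10*x^3 - 10*x^2 + 5*x - 1 = (x - 1)^5

Eigenvalues and multiplicities (the geometric multiplicity of λ is n − rank(A − λI), which equals the number of Jordan blocks for λ):
  λ = 1: algebraic multiplicity = 5, geometric multiplicity = 2

Determining the block sizes for each eigenvalue:
  λ = 1: with am = 5 and gm = 2, the partition is not yet determined (e.g. several partitions of 5 into 2 parts exist). Let N = A − (1)·I. Computing rank(N^1) = 3, rank(N^2) = 1, rank(N^3) = 0; the number of blocks of size ≥ j is rank(N^{j−1}) − rank(N^j), giving [2, 2, 1]. So we have 1 block(s) of size 3, 1 block(s) of size 2 → block sizes [3, 2]

Assembling the blocks gives a Jordan form
J =
  [1, 1, 0, 0, 0]
  [0, 1, 1, 0, 0]
  [0, 0, 1, 0, 0]
  [0, 0, 0, 1, 1]
  [0, 0, 0, 0, 1]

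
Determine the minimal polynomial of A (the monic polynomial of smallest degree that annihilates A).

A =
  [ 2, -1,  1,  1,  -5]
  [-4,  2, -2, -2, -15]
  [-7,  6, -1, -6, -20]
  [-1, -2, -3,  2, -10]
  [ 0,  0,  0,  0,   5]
x^3 - 5*x^2

The characteristic polynomial is χ_A(x) = x^3*(x - 5)^2, so the eigenvalues are known. The minimal polynomial is
  m_A(x) = Π_λ (x − λ)^{k_λ}
where k_λ is the size of the *largest* Jordan block for λ (equivalently, the smallest k with (A − λI)^k v = 0 for every generalised eigenvector v of λ).

  λ = 0: largest Jordan block has size 2, contributing (x − 0)^2
  λ = 5: largest Jordan block has size 1, contributing (x − 5)

So m_A(x) = x^2*(x - 5) = x^3 - 5*x^2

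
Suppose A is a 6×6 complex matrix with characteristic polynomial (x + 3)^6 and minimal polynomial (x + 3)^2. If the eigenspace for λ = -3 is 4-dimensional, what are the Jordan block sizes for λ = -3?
Block sizes for λ = -3: [2, 2, 1, 1]

Step 1 — from the characteristic polynomial, algebraic multiplicity of λ = -3 is 6. From dim ker(A − (-3)·I) = 4, there are exactly 4 Jordan blocks for λ = -3.
Step 2 — from the minimal polynomial, the factor (x + 3)^2 tells us the largest block for λ = -3 has size 2.
Step 3 — with total size 6, 4 blocks, and largest block 2, the block sizes (in nonincreasing order) are [2, 2, 1, 1].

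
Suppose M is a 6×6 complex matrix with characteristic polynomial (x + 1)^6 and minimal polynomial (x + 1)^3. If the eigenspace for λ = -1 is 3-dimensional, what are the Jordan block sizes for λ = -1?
Block sizes for λ = -1: [3, 2, 1]

Step 1 — from the characteristic polynomial, algebraic multiplicity of λ = -1 is 6. From dim ker(M − (-1)·I) = 3, there are exactly 3 Jordan blocks for λ = -1.
Step 2 — from the minimal polynomial, the factor (x + 1)^3 tells us the largest block for λ = -1 has size 3.
Step 3 — with total size 6, 3 blocks, and largest block 3, the block sizes (in nonincreasing order) are [3, 2, 1].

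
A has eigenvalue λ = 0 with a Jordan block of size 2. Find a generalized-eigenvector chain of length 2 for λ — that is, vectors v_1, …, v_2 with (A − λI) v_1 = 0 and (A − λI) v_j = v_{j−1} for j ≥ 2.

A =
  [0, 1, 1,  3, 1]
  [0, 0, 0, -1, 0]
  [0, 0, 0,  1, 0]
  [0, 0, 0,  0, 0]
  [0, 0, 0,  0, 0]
A Jordan chain for λ = 0 of length 2:
v_1 = (1, 0, 0, 0, 0)ᵀ
v_2 = (0, 1, 0, 0, 0)ᵀ

Let N = A − (0)·I. We want v_2 with N^2 v_2 = 0 but N^1 v_2 ≠ 0; then v_{j-1} := N · v_j for j = 2, …, 2.

Pick v_2 = (0, 1, 0, 0, 0)ᵀ.
Then v_1 = N · v_2 = (1, 0, 0, 0, 0)ᵀ.

Sanity check: (A − (0)·I) v_1 = (0, 0, 0, 0, 0)ᵀ = 0. ✓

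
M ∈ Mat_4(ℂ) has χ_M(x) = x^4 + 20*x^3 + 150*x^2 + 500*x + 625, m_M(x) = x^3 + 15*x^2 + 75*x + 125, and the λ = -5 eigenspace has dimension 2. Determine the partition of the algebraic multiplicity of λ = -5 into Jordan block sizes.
Block sizes for λ = -5: [3, 1]

Step 1 — from the characteristic polynomial, algebraic multiplicity of λ = -5 is 4. From dim ker(M − (-5)·I) = 2, there are exactly 2 Jordan blocks for λ = -5.
Step 2 — from the minimal polynomial, the factor (x + 5)^3 tells us the largest block for λ = -5 has size 3.
Step 3 — with total size 4, 2 blocks, and largest block 3, the block sizes (in nonincreasing order) are [3, 1].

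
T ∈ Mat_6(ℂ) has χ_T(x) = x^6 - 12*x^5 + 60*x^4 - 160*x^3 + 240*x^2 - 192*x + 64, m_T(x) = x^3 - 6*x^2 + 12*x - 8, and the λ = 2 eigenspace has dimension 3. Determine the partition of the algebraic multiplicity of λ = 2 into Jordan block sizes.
Block sizes for λ = 2: [3, 2, 1]

Step 1 — from the characteristic polynomial, algebraic multiplicity of λ = 2 is 6. From dim ker(T − (2)·I) = 3, there are exactly 3 Jordan blocks for λ = 2.
Step 2 — from the minimal polynomial, the factor (x − 2)^3 tells us the largest block for λ = 2 has size 3.
Step 3 — with total size 6, 3 blocks, and largest block 3, the block sizes (in nonincreasing order) are [3, 2, 1].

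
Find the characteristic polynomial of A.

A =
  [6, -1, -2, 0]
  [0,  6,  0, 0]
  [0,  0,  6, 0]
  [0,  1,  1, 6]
x^4 - 24*x^3 + 216*x^2 - 864*x + 1296

Expanding det(x·I − A) (e.g. by cofactor expansion or by noting that A is similar to its Jordan form J, which has the same characteristic polynomial as A) gives
  χ_A(x) = x^4 - 24*x^3 + 216*x^2 - 864*x + 1296
which factors as (x - 6)^4. The eigenvalues (with algebraic multiplicities) are λ = 6 with multiplicity 4.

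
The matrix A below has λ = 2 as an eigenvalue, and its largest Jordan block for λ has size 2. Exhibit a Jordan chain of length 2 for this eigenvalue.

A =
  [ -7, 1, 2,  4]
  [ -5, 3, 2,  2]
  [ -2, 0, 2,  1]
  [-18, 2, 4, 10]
A Jordan chain for λ = 2 of length 2:
v_1 = (-9, -5, -2, -18)ᵀ
v_2 = (1, 0, 0, 0)ᵀ

Let N = A − (2)·I. We want v_2 with N^2 v_2 = 0 but N^1 v_2 ≠ 0; then v_{j-1} := N · v_j for j = 2, …, 2.

Pick v_2 = (1, 0, 0, 0)ᵀ.
Then v_1 = N · v_2 = (-9, -5, -2, -18)ᵀ.

Sanity check: (A − (2)·I) v_1 = (0, 0, 0, 0)ᵀ = 0. ✓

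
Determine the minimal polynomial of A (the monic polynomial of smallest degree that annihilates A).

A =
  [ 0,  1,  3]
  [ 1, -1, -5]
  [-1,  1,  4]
x^3 - 3*x^2 + 3*x - 1

The characteristic polynomial is χ_A(x) = (x - 1)^3, so the eigenvalues are known. The minimal polynomial is
  m_A(x) = Π_λ (x − λ)^{k_λ}
where k_λ is the size of the *largest* Jordan block for λ (equivalently, the smallest k with (A − λI)^k v = 0 for every generalised eigenvector v of λ).

  λ = 1: largest Jordan block has size 3, contributing (x − 1)^3

So m_A(x) = (x - 1)^3 = x^3 - 3*x^2 + 3*x - 1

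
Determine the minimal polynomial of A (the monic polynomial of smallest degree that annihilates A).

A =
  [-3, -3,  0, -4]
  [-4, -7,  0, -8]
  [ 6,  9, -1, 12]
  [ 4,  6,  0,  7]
x^2 + 2*x + 1

The characteristic polynomial is χ_A(x) = (x + 1)^4, so the eigenvalues are known. The minimal polynomial is
  m_A(x) = Π_λ (x − λ)^{k_λ}
where k_λ is the size of the *largest* Jordan block for λ (equivalently, the smallest k with (A − λI)^k v = 0 for every generalised eigenvector v of λ).

  λ = -1: largest Jordan block has size 2, contributing (x + 1)^2

So m_A(x) = (x + 1)^2 = x^2 + 2*x + 1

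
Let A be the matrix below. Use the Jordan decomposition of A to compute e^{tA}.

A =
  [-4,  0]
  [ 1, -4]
e^{tA} =
  [exp(-4*t), 0]
  [t*exp(-4*t), exp(-4*t)]

Strategy: write A = P · J · P⁻¹ where J is a Jordan canonical form, so e^{tA} = P · e^{tJ} · P⁻¹, and e^{tJ} can be computed block-by-block.

A has Jordan form
J =
  [-4,  1]
  [ 0, -4]
(up to reordering of blocks).

Per-block formulas:
  For a 2×2 Jordan block J_2(-4): exp(t · J_2(-4)) = e^(-4t)·(I + t·N), where N is the 2×2 nilpotent shift.

After assembling e^{tJ} and conjugating by P, we get:

e^{tA} =
  [exp(-4*t), 0]
  [t*exp(-4*t), exp(-4*t)]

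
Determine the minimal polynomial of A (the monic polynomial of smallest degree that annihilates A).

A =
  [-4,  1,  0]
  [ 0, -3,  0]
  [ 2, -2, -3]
x^2 + 7*x + 12

The characteristic polynomial is χ_A(x) = (x + 3)^2*(x + 4), so the eigenvalues are known. The minimal polynomial is
  m_A(x) = Π_λ (x − λ)^{k_λ}
where k_λ is the size of the *largest* Jordan block for λ (equivalently, the smallest k with (A − λI)^k v = 0 for every generalised eigenvector v of λ).

  λ = -4: largest Jordan block has size 1, contributing (x + 4)
  λ = -3: largest Jordan block has size 1, contributing (x + 3)

So m_A(x) = (x + 3)*(x + 4) = x^2 + 7*x + 12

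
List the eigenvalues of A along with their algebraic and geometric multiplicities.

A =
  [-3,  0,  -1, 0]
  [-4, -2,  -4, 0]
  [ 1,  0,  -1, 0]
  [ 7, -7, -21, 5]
λ = -2: alg = 3, geom = 2; λ = 5: alg = 1, geom = 1

Step 1 — factor the characteristic polynomial to read off the algebraic multiplicities:
  χ_A(x) = (x - 5)*(x + 2)^3

Step 2 — compute geometric multiplicities via the rank-nullity identity g(λ) = n − rank(A − λI):
  rank(A − (-2)·I) = 2, so dim ker(A − (-2)·I) = n − 2 = 2
  rank(A − (5)·I) = 3, so dim ker(A − (5)·I) = n − 3 = 1

Summary:
  λ = -2: algebraic multiplicity = 3, geometric multiplicity = 2
  λ = 5: algebraic multiplicity = 1, geometric multiplicity = 1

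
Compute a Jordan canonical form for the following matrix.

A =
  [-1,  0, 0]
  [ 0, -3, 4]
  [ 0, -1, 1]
J_2(-1) ⊕ J_1(-1)

The characteristic polynomial is
  det(x·I − A) = x^3 + 3*x^2 + 3*x + 1 = (x + 1)^3

Eigenvalues and multiplicities (the geometric multiplicity of λ is n − rank(A − λI), which equals the number of Jordan blocks for λ):
  λ = -1: algebraic multiplicity = 3, geometric multiplicity = 2

Determining the block sizes for each eigenvalue:
  λ = -1: 2 blocks summing to 3 forces exactly one block of size 2 and the rest size 1 → block sizes [2, 1]

Assembling the blocks gives a Jordan form
J =
  [-1,  1,  0]
  [ 0, -1,  0]
  [ 0,  0, -1]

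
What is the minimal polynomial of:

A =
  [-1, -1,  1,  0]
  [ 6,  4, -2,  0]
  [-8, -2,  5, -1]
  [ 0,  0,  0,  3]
x^4 - 11*x^3 + 45*x^2 - 81*x + 54

The characteristic polynomial is χ_A(x) = (x - 3)^3*(x - 2), so the eigenvalues are known. The minimal polynomial is
  m_A(x) = Π_λ (x − λ)^{k_λ}
where k_λ is the size of the *largest* Jordan block for λ (equivalently, the smallest k with (A − λI)^k v = 0 for every generalised eigenvector v of λ).

  λ = 2: largest Jordan block has size 1, contributing (x − 2)
  λ = 3: largest Jordan block has size 3, contributing (x − 3)^3

So m_A(x) = (x - 3)^3*(x - 2) = x^4 - 11*x^3 + 45*x^2 - 81*x + 54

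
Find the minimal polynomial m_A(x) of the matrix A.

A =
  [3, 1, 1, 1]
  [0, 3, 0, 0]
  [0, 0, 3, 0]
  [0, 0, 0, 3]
x^2 - 6*x + 9

The characteristic polynomial is χ_A(x) = (x - 3)^4, so the eigenvalues are known. The minimal polynomial is
  m_A(x) = Π_λ (x − λ)^{k_λ}
where k_λ is the size of the *largest* Jordan block for λ (equivalently, the smallest k with (A − λI)^k v = 0 for every generalised eigenvector v of λ).

  λ = 3: largest Jordan block has size 2, contributing (x − 3)^2

So m_A(x) = (x - 3)^2 = x^2 - 6*x + 9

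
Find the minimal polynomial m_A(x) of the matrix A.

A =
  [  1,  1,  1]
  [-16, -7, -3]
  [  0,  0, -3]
x^3 + 9*x^2 + 27*x + 27

The characteristic polynomial is χ_A(x) = (x + 3)^3, so the eigenvalues are known. The minimal polynomial is
  m_A(x) = Π_λ (x − λ)^{k_λ}
where k_λ is the size of the *largest* Jordan block for λ (equivalently, the smallest k with (A − λI)^k v = 0 for every generalised eigenvector v of λ).

  λ = -3: largest Jordan block has size 3, contributing (x + 3)^3

So m_A(x) = (x + 3)^3 = x^3 + 9*x^2 + 27*x + 27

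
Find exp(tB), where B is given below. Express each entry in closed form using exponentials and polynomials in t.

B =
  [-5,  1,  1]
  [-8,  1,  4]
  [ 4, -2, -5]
e^{tB} =
  [-2*t*exp(-3*t) + exp(-3*t), t*exp(-3*t), t*exp(-3*t)]
  [-8*t*exp(-3*t), 4*t*exp(-3*t) + exp(-3*t), 4*t*exp(-3*t)]
  [4*t*exp(-3*t), -2*t*exp(-3*t), -2*t*exp(-3*t) + exp(-3*t)]

Strategy: write B = P · J · P⁻¹ where J is a Jordan canonical form, so e^{tB} = P · e^{tJ} · P⁻¹, and e^{tJ} can be computed block-by-block.

B has Jordan form
J =
  [-3,  1,  0]
  [ 0, -3,  0]
  [ 0,  0, -3]
(up to reordering of blocks).

Per-block formulas:
  For a 2×2 Jordan block J_2(-3): exp(t · J_2(-3)) = e^(-3t)·(I + t·N), where N is the 2×2 nilpotent shift.
  For a 1×1 block at λ = -3: exp(t · [-3]) = [e^(-3t)].

After assembling e^{tJ} and conjugating by P, we get:

e^{tB} =
  [-2*t*exp(-3*t) + exp(-3*t), t*exp(-3*t), t*exp(-3*t)]
  [-8*t*exp(-3*t), 4*t*exp(-3*t) + exp(-3*t), 4*t*exp(-3*t)]
  [4*t*exp(-3*t), -2*t*exp(-3*t), -2*t*exp(-3*t) + exp(-3*t)]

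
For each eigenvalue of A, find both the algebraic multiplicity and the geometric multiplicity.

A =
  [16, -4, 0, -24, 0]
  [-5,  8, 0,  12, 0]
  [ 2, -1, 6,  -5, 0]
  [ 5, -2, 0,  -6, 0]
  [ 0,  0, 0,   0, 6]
λ = 6: alg = 5, geom = 3

Step 1 — factor the characteristic polynomial to read off the algebraic multiplicities:
  χ_A(x) = (x - 6)^5

Step 2 — compute geometric multiplicities via the rank-nullity identity g(λ) = n − rank(A − λI):
  rank(A − (6)·I) = 2, so dim ker(A − (6)·I) = n − 2 = 3

Summary:
  λ = 6: algebraic multiplicity = 5, geometric multiplicity = 3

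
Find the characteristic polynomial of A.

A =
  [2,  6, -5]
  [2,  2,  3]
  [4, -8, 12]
x^3 - 16*x^2 + 84*x - 144

Expanding det(x·I − A) (e.g. by cofactor expansion or by noting that A is similar to its Jordan form J, which has the same characteristic polynomial as A) gives
  χ_A(x) = x^3 - 16*x^2 + 84*x - 144
which factors as (x - 6)^2*(x - 4). The eigenvalues (with algebraic multiplicities) are λ = 4 with multiplicity 1, λ = 6 with multiplicity 2.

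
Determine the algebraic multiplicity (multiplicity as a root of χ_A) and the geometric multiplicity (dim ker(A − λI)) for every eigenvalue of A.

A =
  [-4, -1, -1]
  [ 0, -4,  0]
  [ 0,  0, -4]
λ = -4: alg = 3, geom = 2

Step 1 — factor the characteristic polynomial to read off the algebraic multiplicities:
  χ_A(x) = (x + 4)^3

Step 2 — compute geometric multiplicities via the rank-nullity identity g(λ) = n − rank(A − λI):
  rank(A − (-4)·I) = 1, so dim ker(A − (-4)·I) = n − 1 = 2

Summary:
  λ = -4: algebraic multiplicity = 3, geometric multiplicity = 2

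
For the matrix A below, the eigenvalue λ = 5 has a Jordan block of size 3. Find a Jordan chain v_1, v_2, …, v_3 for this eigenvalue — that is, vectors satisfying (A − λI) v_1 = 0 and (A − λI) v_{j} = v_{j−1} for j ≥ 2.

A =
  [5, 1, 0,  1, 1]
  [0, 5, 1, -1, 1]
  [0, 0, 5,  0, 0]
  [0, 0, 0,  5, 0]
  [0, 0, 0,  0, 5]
A Jordan chain for λ = 5 of length 3:
v_1 = (1, 0, 0, 0, 0)ᵀ
v_2 = (0, 1, 0, 0, 0)ᵀ
v_3 = (0, 0, 1, 0, 0)ᵀ

Let N = A − (5)·I. We want v_3 with N^3 v_3 = 0 but N^2 v_3 ≠ 0; then v_{j-1} := N · v_j for j = 3, …, 2.

Pick v_3 = (0, 0, 1, 0, 0)ᵀ.
Then v_2 = N · v_3 = (0, 1, 0, 0, 0)ᵀ.
Then v_1 = N · v_2 = (1, 0, 0, 0, 0)ᵀ.

Sanity check: (A − (5)·I) v_1 = (0, 0, 0, 0, 0)ᵀ = 0. ✓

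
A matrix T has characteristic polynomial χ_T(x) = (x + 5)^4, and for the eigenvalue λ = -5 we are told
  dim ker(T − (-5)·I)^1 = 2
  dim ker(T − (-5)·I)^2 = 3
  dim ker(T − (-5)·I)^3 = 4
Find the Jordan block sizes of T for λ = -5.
Block sizes for λ = -5: [3, 1]

From the dimensions of kernels of powers, the number of Jordan blocks of size at least j is d_j − d_{j−1} where d_j = dim ker(N^j) (with d_0 = 0). Computing the differences gives [2, 1, 1].
The number of blocks of size exactly k is (#blocks of size ≥ k) − (#blocks of size ≥ k + 1), so the partition is: 1 block(s) of size 1, 1 block(s) of size 3.
In nonincreasing order the block sizes are [3, 1].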